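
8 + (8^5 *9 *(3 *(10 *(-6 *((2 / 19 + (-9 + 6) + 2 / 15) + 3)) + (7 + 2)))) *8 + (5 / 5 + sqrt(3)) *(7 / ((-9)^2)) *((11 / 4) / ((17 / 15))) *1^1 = -1312494952781 / 34884 + 385 *sqrt(3) / 1836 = -37624553.95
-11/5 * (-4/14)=22/35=0.63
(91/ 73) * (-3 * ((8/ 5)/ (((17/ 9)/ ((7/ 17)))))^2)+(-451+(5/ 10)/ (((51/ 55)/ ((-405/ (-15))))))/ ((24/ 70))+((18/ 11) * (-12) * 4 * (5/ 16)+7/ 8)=-6524374292494/ 5030052225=-1297.08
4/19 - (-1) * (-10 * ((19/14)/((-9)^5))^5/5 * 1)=772205534664765853405587842233/3667976289657637803676318782672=0.21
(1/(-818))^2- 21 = -14051603/669124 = -21.00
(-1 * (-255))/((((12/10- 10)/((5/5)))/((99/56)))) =-11475/224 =-51.23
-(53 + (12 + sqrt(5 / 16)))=-65 - sqrt(5) / 4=-65.56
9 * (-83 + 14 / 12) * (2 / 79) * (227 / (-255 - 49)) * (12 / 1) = 1003113 / 6004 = 167.07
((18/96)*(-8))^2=9/4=2.25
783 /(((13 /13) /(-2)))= -1566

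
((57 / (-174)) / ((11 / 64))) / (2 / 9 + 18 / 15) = -855 / 638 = -1.34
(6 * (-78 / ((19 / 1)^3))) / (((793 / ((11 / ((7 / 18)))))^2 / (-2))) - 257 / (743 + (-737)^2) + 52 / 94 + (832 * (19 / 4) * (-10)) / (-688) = 1036438561514355423533 / 17871247080097929336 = 57.99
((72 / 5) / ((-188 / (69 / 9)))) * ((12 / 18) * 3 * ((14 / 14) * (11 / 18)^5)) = -3704173 / 37004040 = -0.10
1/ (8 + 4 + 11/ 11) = 1/ 13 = 0.08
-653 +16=-637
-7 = -7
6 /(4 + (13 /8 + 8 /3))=144 /199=0.72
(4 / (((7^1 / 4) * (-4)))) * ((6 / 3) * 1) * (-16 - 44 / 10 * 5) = 304 / 7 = 43.43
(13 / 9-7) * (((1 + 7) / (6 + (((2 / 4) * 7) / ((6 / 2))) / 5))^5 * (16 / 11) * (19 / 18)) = -29.70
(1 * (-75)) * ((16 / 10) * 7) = -840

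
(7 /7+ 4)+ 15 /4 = 35 /4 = 8.75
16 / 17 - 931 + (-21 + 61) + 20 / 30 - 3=-892.39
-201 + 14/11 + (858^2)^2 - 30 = 541937434666.27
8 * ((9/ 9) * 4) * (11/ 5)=352/ 5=70.40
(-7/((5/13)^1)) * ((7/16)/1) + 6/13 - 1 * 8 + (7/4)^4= -6.12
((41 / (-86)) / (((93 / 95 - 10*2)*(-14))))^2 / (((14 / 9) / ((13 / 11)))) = 136539225 / 56072077533472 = 0.00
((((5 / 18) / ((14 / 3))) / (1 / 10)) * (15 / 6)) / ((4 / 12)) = 125 / 28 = 4.46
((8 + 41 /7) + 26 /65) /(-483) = -499 /16905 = -0.03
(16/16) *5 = 5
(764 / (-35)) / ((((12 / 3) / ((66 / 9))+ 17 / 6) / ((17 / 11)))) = -77928 / 7805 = -9.98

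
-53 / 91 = -0.58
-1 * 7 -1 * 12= -19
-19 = -19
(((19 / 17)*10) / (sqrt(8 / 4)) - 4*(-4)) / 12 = 95*sqrt(2) / 204 + 4 / 3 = 1.99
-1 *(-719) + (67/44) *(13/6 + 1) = 191089/264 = 723.82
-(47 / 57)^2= -2209 / 3249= -0.68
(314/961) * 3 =942/961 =0.98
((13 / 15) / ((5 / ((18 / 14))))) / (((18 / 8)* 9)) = 52 / 4725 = 0.01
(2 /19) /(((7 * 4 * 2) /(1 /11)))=1 /5852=0.00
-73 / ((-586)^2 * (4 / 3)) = -219 / 1373584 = -0.00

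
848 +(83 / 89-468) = 33903 / 89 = 380.93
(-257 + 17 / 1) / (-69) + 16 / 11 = 1248 / 253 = 4.93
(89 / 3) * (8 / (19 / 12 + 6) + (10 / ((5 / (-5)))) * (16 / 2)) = -639376 / 273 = -2342.04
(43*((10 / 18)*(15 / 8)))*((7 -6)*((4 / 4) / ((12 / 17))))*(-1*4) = -18275 / 72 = -253.82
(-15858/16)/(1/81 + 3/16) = -1284498/259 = -4959.45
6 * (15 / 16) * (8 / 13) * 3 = 135 / 13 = 10.38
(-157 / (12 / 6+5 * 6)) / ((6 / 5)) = -785 / 192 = -4.09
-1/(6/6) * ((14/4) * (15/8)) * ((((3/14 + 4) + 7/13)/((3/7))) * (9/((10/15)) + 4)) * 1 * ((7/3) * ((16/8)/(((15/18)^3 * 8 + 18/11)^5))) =-5713618355315380125/9285925526411165216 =-0.62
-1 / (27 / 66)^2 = -484 / 81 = -5.98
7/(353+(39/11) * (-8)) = 0.02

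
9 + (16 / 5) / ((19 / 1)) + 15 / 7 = 7522 / 665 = 11.31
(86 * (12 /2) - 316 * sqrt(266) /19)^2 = 6456848 /19 - 326112 * sqrt(266) /19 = 59901.17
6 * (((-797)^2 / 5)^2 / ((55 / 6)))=14525657052516 / 1375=10564114220.01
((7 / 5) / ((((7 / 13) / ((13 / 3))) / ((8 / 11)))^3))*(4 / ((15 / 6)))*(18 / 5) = 39541219328 / 24457125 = 1616.76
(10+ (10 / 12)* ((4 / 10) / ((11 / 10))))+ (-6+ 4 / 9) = 470 / 99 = 4.75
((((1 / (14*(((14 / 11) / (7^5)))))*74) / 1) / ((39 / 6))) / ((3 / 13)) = 139601 / 3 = 46533.67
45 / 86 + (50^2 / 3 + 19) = 852.86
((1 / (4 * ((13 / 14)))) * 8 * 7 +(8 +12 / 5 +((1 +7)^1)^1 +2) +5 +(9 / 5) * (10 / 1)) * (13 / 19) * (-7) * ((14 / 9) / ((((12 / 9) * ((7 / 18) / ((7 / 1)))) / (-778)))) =434705166 / 95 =4575843.85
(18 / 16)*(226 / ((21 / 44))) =3729 / 7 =532.71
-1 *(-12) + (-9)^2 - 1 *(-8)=101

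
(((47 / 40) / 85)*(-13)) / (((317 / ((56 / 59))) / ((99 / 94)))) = -9009 / 15897550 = -0.00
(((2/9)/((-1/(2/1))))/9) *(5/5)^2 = -4/81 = -0.05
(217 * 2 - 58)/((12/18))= 564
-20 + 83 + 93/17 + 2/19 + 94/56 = 635381/9044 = 70.25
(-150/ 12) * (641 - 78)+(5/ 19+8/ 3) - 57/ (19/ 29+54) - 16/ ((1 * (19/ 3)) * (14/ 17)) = -8902734569/ 1264830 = -7038.68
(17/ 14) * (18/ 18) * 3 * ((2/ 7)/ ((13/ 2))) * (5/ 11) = 510/ 7007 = 0.07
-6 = -6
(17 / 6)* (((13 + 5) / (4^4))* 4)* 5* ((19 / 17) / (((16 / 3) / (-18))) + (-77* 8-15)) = -2529.17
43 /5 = 8.60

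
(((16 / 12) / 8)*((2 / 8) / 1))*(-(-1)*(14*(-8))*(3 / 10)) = -7 / 5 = -1.40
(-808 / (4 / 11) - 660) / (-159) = 2882 / 159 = 18.13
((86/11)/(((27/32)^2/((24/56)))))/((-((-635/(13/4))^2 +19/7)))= -14882816/120724470603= -0.00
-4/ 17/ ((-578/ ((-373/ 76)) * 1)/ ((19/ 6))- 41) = 1492/ 24157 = 0.06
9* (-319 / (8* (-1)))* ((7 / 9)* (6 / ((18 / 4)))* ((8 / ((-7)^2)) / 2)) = 638 / 21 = 30.38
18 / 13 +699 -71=8182 / 13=629.38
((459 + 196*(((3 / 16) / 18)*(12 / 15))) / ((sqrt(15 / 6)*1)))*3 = 873.99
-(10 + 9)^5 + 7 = -2476092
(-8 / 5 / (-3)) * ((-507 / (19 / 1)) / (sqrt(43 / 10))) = -1352 * sqrt(430) / 4085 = -6.86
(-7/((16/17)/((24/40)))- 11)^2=1530169/6400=239.09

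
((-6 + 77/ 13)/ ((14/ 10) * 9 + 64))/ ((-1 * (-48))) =-5/ 238992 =-0.00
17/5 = 3.40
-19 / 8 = -2.38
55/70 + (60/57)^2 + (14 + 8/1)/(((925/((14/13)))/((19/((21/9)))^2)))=31186501/8682050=3.59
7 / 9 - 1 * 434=-3899 / 9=-433.22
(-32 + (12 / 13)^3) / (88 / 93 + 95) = -6377568 / 19603831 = -0.33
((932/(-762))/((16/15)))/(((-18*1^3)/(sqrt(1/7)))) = 1165*sqrt(7)/128016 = 0.02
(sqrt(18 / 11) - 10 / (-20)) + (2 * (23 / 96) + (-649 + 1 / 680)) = -2643919 / 4080 + 3 * sqrt(22) / 11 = -646.74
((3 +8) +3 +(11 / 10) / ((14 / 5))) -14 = 11 / 28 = 0.39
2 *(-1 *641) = -1282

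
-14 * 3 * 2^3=-336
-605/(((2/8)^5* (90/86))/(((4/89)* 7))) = -186242.72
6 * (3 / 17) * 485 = 8730 / 17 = 513.53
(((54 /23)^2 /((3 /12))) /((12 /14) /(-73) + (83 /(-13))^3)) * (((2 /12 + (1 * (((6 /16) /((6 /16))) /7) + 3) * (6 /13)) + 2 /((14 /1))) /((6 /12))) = -46095572016 /154571863331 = -0.30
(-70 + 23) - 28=-75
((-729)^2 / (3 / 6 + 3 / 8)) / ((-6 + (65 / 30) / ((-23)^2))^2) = 42831066493728 / 2535252727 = 16894.20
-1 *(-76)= 76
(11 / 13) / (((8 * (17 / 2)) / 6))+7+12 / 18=10265 / 1326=7.74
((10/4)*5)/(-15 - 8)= -25/46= -0.54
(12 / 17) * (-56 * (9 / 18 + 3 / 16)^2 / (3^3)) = -847 / 1224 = -0.69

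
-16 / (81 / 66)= -13.04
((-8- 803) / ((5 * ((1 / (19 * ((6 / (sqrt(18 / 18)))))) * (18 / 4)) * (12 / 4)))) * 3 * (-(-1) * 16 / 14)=-493088 / 105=-4696.08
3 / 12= 1 / 4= 0.25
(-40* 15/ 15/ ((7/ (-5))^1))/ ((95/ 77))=440/ 19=23.16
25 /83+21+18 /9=1934 /83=23.30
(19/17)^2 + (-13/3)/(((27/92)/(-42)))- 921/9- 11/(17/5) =4025011/7803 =515.83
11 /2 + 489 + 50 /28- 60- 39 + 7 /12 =33421 /84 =397.87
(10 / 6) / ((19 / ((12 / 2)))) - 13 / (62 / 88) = -10558 / 589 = -17.93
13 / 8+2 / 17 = 237 / 136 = 1.74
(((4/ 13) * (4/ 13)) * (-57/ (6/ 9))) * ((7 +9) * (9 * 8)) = -1575936/ 169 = -9325.07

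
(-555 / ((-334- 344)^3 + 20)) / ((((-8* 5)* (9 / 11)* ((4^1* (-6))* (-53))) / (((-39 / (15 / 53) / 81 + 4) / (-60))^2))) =-50395961 / 802605097950174720000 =-0.00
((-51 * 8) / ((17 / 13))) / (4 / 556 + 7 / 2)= -88.96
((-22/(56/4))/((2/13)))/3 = -143/42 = -3.40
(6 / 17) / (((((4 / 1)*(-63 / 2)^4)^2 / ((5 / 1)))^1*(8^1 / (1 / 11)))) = 0.00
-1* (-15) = 15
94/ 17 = 5.53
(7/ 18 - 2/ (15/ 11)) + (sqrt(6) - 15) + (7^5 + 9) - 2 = sqrt(6) + 1511813/ 90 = 16800.37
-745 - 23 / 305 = -227248 / 305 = -745.08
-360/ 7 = -51.43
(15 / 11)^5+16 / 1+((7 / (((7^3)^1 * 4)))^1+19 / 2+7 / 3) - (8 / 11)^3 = 3046328543 / 94697988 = 32.17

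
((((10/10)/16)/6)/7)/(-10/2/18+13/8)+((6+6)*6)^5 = 5255236288515/2716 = 1934917632.00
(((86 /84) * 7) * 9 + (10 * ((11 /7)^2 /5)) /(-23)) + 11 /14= 73335 /1127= 65.07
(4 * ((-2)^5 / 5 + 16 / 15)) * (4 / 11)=-256 / 33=-7.76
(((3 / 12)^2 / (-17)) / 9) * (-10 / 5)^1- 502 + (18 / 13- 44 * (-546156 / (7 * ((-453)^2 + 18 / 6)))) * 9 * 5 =596407071583 / 1904777784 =313.11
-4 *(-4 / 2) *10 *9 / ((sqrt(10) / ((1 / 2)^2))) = 18 *sqrt(10) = 56.92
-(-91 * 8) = 728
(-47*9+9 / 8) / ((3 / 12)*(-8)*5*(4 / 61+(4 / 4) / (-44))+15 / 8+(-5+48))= -2264625 / 238589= -9.49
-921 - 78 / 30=-4618 / 5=-923.60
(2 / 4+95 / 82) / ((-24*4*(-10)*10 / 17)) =289 / 98400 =0.00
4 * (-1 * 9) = -36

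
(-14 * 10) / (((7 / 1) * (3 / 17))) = -340 / 3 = -113.33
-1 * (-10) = 10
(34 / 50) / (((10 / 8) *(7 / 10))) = 0.78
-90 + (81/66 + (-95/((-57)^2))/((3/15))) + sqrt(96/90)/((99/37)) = -334513/3762 + 148*sqrt(15)/1485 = -88.53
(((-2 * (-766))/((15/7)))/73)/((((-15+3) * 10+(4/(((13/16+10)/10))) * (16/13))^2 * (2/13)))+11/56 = 51983301626471/258360052692000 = 0.20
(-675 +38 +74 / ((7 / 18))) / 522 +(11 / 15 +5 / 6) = 0.71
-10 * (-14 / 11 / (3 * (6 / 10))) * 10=7000 / 99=70.71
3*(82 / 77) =246 / 77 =3.19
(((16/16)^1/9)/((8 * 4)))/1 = 0.00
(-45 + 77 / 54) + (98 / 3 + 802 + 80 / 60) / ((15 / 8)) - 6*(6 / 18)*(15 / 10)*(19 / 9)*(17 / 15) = 106681 / 270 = 395.11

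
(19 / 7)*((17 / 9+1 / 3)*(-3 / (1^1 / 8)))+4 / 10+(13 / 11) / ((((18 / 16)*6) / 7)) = -1487902 / 10395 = -143.14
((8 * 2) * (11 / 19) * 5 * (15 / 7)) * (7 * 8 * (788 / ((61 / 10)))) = 717970.66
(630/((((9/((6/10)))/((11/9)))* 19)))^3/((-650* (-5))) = 0.01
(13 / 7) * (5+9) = 26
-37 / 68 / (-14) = 37 / 952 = 0.04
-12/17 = -0.71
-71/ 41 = -1.73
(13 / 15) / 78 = 0.01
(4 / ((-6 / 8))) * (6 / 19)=-32 / 19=-1.68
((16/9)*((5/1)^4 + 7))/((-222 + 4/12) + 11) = -16/3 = -5.33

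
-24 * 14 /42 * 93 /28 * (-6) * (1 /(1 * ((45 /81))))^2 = 90396 /175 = 516.55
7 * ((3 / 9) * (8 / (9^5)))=0.00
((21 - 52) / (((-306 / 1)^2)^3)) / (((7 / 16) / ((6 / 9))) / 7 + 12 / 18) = -31 / 624281098603878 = -0.00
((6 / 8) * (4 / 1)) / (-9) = -1 / 3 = -0.33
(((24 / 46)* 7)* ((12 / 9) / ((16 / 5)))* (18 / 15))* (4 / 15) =56 / 115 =0.49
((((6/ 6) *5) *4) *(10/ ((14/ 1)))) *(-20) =-285.71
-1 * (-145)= 145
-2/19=-0.11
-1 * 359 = -359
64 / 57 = 1.12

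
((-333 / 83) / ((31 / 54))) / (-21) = 0.33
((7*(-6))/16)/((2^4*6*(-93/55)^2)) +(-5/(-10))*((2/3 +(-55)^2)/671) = 3335422423/1485690624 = 2.25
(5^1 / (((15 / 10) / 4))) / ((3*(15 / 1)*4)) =2 / 27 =0.07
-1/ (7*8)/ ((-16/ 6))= 3/ 448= 0.01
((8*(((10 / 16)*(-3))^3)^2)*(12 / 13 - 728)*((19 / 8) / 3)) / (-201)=56822765625 / 57081856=995.46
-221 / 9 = -24.56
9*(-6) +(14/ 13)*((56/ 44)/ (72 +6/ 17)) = -4747364/ 87945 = -53.98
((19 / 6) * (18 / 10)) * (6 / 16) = 171 / 80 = 2.14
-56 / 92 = -14 / 23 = -0.61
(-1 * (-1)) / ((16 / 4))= 1 / 4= 0.25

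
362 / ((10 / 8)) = 1448 / 5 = 289.60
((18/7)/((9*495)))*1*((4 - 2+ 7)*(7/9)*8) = 16/495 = 0.03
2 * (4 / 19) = 0.42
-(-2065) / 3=2065 / 3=688.33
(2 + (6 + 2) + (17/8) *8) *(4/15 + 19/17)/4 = 9.34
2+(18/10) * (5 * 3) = 29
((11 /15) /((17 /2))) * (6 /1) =44 /85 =0.52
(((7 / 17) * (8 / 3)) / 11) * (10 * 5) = 2800 / 561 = 4.99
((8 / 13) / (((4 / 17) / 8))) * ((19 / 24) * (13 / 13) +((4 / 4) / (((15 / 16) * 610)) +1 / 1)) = 2231726 / 59475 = 37.52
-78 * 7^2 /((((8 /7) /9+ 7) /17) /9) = -36840258 /449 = -82049.57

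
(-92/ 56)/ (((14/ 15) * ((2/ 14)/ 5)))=-1725/ 28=-61.61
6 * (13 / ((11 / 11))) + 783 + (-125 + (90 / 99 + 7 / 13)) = 105455 / 143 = 737.45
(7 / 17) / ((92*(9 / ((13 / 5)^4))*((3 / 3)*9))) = 199927 / 79177500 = 0.00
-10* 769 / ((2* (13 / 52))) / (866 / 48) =-369120 / 433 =-852.47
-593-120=-713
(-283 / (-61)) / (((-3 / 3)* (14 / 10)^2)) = -7075 / 2989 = -2.37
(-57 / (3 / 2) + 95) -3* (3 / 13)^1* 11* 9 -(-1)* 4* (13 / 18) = -8.65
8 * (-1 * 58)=-464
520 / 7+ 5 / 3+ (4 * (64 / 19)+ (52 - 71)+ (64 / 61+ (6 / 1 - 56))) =21.48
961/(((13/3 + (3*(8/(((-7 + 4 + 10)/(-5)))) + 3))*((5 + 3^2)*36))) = -961/4944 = -0.19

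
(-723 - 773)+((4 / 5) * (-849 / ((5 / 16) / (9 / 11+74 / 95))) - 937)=-154248909 / 26125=-5904.26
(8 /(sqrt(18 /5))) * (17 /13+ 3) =224 * sqrt(10) /39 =18.16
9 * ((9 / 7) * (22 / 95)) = 1782 / 665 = 2.68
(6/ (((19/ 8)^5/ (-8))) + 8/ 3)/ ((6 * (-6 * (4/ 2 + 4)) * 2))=-1886275/ 401128038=-0.00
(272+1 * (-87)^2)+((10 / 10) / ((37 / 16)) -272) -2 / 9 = 2520547 / 333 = 7569.21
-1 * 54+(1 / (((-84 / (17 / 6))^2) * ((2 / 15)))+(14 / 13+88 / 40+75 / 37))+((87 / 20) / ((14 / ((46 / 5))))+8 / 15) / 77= -1089612554561 / 22399977600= -48.64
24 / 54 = 4 / 9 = 0.44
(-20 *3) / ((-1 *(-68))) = -15 / 17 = -0.88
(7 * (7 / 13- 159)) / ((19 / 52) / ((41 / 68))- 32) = 591220 / 16733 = 35.33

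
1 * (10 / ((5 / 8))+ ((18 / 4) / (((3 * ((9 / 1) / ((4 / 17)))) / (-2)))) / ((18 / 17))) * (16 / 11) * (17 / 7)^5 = 9768616160 / 4991679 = 1956.98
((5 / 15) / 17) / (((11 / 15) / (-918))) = -24.55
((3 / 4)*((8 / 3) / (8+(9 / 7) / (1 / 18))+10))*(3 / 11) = 4947 / 2398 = 2.06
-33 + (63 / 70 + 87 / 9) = -673 / 30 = -22.43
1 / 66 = 0.02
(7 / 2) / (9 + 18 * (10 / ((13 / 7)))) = 91 / 2754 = 0.03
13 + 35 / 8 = 139 / 8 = 17.38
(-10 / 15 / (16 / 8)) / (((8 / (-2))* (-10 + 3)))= -1 / 84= -0.01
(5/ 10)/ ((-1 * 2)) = -1/ 4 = -0.25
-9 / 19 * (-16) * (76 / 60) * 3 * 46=6624 / 5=1324.80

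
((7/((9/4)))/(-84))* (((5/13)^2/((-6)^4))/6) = -25/35481888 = -0.00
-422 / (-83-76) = 422 / 159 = 2.65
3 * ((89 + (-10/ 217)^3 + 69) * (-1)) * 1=-4843477362/ 10218313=-474.00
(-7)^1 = -7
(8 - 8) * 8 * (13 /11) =0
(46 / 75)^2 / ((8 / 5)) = 529 / 2250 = 0.24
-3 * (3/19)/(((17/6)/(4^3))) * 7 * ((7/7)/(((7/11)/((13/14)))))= -247104/2261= -109.29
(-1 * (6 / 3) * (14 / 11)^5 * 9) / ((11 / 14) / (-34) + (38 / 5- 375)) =2560042240 / 15648198313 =0.16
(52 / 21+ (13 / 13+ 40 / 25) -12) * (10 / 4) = -17.31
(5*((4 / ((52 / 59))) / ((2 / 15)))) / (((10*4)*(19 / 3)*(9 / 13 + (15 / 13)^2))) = 3835 / 11552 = 0.33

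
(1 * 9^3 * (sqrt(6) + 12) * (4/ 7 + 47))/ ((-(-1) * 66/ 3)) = 242757 * sqrt(6)/ 154 + 1456542/ 77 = 22777.37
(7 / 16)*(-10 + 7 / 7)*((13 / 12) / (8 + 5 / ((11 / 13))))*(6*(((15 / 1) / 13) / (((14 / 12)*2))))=-495 / 544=-0.91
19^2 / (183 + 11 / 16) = 5776 / 2939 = 1.97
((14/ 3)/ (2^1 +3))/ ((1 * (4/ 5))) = 7/ 6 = 1.17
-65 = -65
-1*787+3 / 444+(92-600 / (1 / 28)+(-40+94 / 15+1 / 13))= -505876829 / 28860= -17528.65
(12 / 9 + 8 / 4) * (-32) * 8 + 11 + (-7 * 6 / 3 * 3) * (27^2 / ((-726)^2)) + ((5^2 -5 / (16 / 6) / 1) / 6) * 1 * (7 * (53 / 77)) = -823.82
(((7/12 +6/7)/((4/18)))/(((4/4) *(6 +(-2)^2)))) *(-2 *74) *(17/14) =-228327/1960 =-116.49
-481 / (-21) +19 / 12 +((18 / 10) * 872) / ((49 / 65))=1238687 / 588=2106.61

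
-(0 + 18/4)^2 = -81/4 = -20.25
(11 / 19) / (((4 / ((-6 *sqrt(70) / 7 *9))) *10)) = -297 *sqrt(70) / 2660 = -0.93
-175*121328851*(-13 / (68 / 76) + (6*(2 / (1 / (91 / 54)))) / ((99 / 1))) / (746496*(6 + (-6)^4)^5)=13431784732925 / 123343114790412287705088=0.00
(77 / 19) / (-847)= -1 / 209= -0.00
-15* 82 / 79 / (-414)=205 / 5451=0.04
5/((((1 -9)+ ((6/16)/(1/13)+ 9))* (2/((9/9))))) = 20/47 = 0.43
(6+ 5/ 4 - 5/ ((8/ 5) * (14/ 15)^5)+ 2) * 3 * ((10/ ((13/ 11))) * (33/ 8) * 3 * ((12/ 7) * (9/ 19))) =9180175698045/ 7439181568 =1234.03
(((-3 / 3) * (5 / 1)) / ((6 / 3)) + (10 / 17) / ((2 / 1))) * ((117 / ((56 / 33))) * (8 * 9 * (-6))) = 7818525 / 119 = 65701.89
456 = 456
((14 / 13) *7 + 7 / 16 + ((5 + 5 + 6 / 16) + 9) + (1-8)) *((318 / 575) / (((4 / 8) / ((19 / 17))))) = 25.16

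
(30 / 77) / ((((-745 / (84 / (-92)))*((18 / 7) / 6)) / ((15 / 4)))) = 315 / 75394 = 0.00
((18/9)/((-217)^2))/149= 2/7016261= 0.00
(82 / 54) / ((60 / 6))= 41 / 270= 0.15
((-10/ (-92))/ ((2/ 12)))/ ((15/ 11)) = 11/ 23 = 0.48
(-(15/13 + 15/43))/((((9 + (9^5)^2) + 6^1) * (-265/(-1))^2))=-7/1140636870900020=-0.00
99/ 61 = 1.62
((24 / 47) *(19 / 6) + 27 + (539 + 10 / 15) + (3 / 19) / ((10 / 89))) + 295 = 23165017 / 26790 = 864.69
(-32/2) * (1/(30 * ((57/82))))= -656/855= -0.77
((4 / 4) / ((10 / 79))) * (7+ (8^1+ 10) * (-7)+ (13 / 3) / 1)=-13588 / 15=-905.87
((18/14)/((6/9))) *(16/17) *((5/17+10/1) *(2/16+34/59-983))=-312960375/17051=-18354.37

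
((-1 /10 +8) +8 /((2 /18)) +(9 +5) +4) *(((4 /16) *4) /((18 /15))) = 979 /12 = 81.58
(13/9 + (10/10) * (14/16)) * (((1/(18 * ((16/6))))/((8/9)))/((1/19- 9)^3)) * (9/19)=-180861/5030912000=-0.00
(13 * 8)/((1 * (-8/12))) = -156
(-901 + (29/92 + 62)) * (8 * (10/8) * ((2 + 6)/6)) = -771590/69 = -11182.46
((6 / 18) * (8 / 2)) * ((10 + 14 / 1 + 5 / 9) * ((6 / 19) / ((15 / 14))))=24752 / 2565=9.65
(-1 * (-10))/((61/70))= 700/61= 11.48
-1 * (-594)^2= -352836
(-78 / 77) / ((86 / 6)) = -234 / 3311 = -0.07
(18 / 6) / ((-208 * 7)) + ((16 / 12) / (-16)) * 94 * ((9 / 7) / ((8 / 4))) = -7335 / 1456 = -5.04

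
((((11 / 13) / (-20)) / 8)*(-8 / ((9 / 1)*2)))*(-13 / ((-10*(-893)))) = -11 / 3214800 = -0.00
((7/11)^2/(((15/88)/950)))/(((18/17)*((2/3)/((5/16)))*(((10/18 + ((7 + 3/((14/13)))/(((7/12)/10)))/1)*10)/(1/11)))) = 775523/14369960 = 0.05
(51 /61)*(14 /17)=42 /61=0.69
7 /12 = 0.58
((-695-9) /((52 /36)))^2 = 40144896 /169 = 237543.76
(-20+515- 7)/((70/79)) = 550.74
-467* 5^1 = -2335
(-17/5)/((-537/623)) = 3.94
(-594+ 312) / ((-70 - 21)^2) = -282 / 8281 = -0.03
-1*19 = -19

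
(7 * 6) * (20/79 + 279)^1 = 926562/79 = 11728.63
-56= -56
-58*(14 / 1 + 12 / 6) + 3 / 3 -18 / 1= -945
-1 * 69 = -69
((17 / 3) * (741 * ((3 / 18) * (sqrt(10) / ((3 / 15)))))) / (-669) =-16.54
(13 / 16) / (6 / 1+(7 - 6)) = 13 / 112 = 0.12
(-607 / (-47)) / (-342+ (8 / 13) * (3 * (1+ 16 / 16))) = -7891 / 206706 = -0.04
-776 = -776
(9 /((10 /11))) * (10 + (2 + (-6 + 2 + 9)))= 1683 /10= 168.30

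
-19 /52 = -0.37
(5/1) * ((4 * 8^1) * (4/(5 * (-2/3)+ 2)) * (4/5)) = -384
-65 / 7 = -9.29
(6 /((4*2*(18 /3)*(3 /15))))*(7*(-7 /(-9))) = 245 /72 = 3.40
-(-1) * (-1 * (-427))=427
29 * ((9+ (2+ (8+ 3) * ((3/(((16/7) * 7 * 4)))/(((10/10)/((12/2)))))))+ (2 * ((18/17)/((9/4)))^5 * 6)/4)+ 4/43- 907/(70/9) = 20117850989527/68380313120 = 294.21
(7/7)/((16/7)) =7/16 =0.44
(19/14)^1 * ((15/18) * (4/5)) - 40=-821/21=-39.10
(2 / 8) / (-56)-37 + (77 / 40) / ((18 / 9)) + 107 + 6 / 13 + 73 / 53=56175937 / 771680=72.80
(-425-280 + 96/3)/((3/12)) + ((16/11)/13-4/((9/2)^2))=-31182428/11583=-2692.09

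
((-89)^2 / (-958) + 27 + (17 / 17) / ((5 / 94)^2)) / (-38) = -8913513 / 910100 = -9.79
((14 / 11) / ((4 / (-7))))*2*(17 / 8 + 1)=-13.92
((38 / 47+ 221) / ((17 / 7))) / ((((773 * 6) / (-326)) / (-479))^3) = 11577697611569615225 / 3321450393147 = 3485735.52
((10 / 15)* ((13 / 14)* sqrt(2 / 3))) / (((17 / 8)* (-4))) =-26* sqrt(6) / 1071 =-0.06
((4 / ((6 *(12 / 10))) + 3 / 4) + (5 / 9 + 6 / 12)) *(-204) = -1445 / 3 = -481.67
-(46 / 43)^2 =-2116 / 1849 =-1.14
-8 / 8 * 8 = -8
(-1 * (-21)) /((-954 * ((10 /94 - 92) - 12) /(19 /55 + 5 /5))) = 12173 /42701835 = 0.00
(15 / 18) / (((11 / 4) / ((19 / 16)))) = 95 / 264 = 0.36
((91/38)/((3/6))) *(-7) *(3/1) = -1911/19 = -100.58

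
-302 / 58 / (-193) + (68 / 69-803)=-309721964 / 386193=-801.99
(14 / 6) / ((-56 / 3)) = -1 / 8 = -0.12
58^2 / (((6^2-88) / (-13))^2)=841 / 4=210.25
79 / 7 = 11.29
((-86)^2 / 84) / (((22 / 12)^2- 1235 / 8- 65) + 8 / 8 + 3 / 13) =-576888 / 1407259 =-0.41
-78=-78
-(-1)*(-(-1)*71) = 71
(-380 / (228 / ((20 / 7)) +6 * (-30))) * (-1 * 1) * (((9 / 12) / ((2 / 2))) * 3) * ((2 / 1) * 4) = -11400 / 167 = -68.26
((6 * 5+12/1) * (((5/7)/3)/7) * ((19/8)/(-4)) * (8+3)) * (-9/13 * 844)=1984455/364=5451.80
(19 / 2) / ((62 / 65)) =1235 / 124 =9.96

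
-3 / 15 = -1 / 5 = -0.20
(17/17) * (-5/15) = -0.33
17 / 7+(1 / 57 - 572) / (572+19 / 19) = 327016 / 228627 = 1.43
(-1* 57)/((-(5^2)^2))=57/625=0.09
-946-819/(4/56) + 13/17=-210991/17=-12411.24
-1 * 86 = -86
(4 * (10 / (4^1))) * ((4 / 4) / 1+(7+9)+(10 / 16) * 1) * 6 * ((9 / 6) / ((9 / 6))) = 2115 / 2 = 1057.50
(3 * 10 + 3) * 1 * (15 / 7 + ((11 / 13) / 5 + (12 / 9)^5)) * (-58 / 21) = -460352728 / 773955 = -594.81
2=2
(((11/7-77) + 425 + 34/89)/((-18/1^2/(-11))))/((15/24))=9592924/28035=342.18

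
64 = 64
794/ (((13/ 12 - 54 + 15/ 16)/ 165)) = -1257696/ 499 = -2520.43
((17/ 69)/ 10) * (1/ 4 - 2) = -119/ 2760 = -0.04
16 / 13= 1.23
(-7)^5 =-16807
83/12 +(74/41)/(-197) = 669503/96924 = 6.91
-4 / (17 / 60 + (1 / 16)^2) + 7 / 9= -130519 / 9927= -13.15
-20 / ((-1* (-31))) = -20 / 31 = -0.65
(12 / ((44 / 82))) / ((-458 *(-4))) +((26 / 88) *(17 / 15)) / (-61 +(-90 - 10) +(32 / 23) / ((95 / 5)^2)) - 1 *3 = -11616606526 / 3885318195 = -2.99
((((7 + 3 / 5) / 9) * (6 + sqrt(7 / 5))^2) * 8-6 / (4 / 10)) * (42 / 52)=4256 * sqrt(35) / 325 + 374311 / 1950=269.43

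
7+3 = 10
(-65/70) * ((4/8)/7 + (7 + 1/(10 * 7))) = -1612/245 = -6.58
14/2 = 7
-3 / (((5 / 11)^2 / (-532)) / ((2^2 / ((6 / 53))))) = 6823432 / 25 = 272937.28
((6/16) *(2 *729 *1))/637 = 2187/2548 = 0.86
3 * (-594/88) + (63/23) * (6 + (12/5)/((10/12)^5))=12.54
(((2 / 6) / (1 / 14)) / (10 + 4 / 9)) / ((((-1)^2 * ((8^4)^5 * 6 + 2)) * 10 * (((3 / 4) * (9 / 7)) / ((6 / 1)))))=98 / 2438428982243481354945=0.00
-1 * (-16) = 16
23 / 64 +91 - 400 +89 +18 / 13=-181589 / 832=-218.26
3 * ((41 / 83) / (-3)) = -41 / 83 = -0.49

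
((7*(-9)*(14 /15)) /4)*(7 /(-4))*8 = 1029 /5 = 205.80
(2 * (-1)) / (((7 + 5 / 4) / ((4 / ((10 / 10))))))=-0.97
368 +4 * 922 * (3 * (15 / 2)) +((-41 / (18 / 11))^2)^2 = 50121506449 / 104976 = 477456.81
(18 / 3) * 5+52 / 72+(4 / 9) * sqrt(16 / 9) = 1691 / 54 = 31.31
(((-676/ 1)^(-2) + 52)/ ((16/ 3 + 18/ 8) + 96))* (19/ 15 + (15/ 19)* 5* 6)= 12998225891/ 1037730980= 12.53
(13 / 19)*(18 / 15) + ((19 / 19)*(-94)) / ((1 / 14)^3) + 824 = -24425562 / 95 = -257111.18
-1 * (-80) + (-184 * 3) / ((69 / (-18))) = 224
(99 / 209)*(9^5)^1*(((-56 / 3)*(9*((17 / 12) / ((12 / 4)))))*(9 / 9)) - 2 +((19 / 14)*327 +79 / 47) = -27736384569 / 12502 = -2218555.80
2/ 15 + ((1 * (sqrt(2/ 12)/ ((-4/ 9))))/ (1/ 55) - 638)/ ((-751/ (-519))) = -4965328/ 11265 - 85635 * sqrt(6)/ 6008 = -475.69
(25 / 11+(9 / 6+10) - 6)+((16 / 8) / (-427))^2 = 7.77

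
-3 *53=-159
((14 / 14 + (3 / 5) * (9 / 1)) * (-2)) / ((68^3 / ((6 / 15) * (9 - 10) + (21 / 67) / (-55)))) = 299 / 18104405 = 0.00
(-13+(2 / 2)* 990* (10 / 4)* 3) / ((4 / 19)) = 35207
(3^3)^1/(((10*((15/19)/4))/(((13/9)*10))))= 988/5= 197.60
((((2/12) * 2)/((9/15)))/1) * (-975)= -1625/3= -541.67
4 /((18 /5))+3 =37 /9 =4.11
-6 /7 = -0.86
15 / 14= 1.07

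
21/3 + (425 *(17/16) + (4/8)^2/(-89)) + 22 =684317/1424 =480.56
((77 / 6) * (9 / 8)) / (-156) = -77 / 832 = -0.09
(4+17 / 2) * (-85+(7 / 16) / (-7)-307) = -156825 / 32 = -4900.78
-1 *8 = -8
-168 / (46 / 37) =-3108 / 23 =-135.13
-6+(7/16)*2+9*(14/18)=15/8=1.88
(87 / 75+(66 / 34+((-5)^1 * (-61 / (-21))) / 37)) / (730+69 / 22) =154946 / 41938575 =0.00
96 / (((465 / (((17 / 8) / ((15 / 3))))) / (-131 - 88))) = -14892 / 775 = -19.22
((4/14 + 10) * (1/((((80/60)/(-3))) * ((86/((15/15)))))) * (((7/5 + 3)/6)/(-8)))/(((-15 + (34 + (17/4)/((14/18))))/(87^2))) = 2247993/294550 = 7.63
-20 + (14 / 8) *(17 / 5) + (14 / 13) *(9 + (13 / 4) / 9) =-9287 / 2340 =-3.97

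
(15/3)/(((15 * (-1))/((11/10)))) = -11/30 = -0.37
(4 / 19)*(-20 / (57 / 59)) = -4720 / 1083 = -4.36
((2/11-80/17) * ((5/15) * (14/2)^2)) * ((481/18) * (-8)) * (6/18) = 8861944/1683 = 5265.56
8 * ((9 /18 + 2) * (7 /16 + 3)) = 275 /4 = 68.75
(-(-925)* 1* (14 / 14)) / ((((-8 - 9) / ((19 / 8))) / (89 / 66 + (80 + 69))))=-19429.23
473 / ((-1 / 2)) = -946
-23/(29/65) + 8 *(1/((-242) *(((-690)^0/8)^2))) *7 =-232863/3509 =-66.36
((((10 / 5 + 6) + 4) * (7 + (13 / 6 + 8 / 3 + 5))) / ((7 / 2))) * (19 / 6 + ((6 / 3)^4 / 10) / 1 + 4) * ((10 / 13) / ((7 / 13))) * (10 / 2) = 531260 / 147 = 3614.01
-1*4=-4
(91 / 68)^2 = 8281 / 4624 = 1.79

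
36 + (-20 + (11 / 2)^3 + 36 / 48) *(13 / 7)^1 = 17317 / 56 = 309.23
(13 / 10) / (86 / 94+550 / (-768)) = 6.54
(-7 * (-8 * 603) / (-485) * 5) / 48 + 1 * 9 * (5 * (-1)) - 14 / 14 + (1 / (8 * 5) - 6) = -229803 / 3880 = -59.23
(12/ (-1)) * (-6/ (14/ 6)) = 216/ 7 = 30.86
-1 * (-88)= 88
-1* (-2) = 2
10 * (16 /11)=160 /11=14.55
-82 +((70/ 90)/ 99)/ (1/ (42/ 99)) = -2410948/ 29403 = -82.00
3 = 3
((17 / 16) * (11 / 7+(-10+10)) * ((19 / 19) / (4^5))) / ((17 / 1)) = 11 / 114688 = 0.00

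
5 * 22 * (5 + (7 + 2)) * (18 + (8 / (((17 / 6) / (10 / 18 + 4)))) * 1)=2423960 / 51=47528.63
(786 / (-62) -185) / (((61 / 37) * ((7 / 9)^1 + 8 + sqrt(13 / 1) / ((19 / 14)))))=-58196555856 / 3870145183 + 4885253856 * sqrt(13) / 3870145183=-10.49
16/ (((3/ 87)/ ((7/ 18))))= 1624/ 9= 180.44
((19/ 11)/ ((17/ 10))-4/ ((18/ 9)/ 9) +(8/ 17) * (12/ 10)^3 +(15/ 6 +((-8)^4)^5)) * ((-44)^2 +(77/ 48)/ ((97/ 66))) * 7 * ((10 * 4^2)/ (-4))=-51558297180268162611903952761/ 82450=-625328043423507126887858.70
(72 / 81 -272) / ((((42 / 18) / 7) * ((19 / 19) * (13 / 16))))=-39040 / 39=-1001.03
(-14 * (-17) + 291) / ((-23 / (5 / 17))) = -115 / 17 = -6.76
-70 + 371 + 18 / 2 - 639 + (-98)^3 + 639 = -940882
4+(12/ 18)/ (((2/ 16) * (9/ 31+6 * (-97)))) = 215900/ 54099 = 3.99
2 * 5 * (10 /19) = 100 /19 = 5.26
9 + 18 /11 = 117 /11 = 10.64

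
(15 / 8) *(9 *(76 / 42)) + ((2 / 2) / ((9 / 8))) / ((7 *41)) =315527 / 10332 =30.54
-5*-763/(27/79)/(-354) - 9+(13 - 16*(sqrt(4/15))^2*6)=-2539189/47790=-53.13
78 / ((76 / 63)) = 64.66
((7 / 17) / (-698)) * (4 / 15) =-14 / 88995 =-0.00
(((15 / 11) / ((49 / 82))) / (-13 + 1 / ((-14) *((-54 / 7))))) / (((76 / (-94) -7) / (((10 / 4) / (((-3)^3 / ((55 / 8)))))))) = -722625 / 50460298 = -0.01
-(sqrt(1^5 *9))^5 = -243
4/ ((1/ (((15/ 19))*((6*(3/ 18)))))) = 60/ 19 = 3.16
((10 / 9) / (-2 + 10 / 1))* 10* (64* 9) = 800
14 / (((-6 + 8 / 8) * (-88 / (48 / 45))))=28 / 825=0.03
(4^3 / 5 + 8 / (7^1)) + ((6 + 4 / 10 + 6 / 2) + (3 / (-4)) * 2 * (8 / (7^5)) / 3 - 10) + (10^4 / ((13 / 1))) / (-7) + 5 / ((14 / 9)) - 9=-223588843 / 2184910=-102.33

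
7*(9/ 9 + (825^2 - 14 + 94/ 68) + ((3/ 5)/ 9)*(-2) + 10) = 2429824999/ 510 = 4764362.74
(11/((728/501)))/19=5511/13832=0.40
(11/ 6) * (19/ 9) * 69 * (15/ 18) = 24035/ 108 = 222.55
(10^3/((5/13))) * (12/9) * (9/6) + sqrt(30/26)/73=sqrt(195)/949 + 5200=5200.01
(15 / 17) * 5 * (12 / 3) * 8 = 2400 / 17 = 141.18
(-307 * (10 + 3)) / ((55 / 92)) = -367172 / 55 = -6675.85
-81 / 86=-0.94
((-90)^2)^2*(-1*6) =-393660000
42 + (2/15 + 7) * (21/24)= 5789/120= 48.24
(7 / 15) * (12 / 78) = 14 / 195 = 0.07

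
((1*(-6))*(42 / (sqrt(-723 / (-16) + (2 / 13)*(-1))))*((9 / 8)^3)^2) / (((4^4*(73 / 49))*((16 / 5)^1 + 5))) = -8202791835*sqrt(121771) / 117589120385024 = -0.02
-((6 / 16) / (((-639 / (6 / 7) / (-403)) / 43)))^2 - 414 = -1936481857 / 3952144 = -489.98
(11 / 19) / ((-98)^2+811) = 11 / 197885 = 0.00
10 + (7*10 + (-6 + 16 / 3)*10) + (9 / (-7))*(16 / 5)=7268 / 105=69.22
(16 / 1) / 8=2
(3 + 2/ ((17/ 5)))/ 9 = 61/ 153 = 0.40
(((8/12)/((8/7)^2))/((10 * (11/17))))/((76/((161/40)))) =134113/32102400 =0.00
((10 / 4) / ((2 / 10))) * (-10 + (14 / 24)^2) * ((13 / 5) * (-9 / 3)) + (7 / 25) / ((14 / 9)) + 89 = 2474407 / 2400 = 1031.00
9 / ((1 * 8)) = 9 / 8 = 1.12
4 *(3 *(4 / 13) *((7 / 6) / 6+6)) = 892 / 39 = 22.87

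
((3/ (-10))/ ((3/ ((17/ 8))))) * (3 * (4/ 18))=-0.14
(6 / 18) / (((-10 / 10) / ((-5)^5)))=3125 / 3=1041.67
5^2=25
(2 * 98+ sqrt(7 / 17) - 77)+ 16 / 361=119.69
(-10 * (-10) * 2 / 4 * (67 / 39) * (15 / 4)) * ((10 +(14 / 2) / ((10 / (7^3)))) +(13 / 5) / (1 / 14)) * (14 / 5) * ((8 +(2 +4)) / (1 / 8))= 376231800 / 13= 28940907.69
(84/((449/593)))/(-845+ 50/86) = -1070958/8151595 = -0.13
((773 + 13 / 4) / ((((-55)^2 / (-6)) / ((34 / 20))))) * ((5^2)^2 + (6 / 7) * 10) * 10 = -28092177 / 1694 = -16583.34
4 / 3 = 1.33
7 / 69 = 0.10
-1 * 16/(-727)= 16/727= 0.02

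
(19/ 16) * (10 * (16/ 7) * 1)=190/ 7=27.14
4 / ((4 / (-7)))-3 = -10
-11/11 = -1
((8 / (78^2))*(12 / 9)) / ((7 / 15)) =40 / 10647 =0.00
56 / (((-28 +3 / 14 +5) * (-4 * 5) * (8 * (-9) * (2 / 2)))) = -49 / 28710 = -0.00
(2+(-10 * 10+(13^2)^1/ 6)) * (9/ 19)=-1257/ 38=-33.08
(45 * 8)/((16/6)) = 135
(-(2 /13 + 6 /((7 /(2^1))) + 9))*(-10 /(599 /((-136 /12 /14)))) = -168130 /1144689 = -0.15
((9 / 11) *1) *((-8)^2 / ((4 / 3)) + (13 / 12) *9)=189 / 4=47.25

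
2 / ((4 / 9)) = 9 / 2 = 4.50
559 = 559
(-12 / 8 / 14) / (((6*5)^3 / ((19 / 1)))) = -19 / 252000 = -0.00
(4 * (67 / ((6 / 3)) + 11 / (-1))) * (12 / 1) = 1080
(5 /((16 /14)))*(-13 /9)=-455 /72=-6.32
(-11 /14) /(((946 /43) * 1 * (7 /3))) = -3 /196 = -0.02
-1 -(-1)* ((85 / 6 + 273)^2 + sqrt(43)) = sqrt(43) + 2968693 / 36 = 82470.25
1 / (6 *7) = 1 / 42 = 0.02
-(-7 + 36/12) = 4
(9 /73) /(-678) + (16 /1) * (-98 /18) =-12934459 /148482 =-87.11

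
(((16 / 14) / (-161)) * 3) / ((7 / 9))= -216 / 7889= -0.03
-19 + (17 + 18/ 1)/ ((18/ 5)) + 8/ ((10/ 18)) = 461/ 90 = 5.12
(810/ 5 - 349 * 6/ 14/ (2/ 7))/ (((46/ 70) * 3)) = -8435/ 46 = -183.37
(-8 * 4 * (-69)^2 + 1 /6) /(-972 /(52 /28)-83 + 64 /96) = 11883443 /47246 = 251.52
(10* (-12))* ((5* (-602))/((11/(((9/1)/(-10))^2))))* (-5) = -1462860/11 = -132987.27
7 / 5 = 1.40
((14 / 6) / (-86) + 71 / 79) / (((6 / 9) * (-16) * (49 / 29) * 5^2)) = -103037 / 53264960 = -0.00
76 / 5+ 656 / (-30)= -20 / 3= -6.67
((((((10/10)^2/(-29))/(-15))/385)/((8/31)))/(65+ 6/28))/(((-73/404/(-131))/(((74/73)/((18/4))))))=60703828/1047637302525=0.00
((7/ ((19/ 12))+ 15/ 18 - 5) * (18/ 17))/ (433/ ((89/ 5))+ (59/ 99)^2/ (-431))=32708220633/ 2953883548838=0.01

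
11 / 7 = 1.57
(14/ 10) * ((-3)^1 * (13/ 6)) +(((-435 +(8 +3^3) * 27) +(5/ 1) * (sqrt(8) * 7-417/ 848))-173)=70 * sqrt(2) +1379871/ 4240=424.44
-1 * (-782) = 782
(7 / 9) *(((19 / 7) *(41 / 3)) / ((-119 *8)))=-779 / 25704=-0.03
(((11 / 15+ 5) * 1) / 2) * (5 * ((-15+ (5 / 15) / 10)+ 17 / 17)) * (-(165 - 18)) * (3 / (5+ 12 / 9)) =2648499 / 190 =13939.47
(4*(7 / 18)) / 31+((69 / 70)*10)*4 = 77102 / 1953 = 39.48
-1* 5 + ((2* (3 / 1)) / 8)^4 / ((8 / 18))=-4391 / 1024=-4.29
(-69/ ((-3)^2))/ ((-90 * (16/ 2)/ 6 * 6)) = 23/ 2160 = 0.01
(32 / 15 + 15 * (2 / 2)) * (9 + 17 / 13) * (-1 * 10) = -68876 / 39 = -1766.05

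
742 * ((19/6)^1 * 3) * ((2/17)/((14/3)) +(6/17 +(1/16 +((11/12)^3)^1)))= 250744007/29376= 8535.68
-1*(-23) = 23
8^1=8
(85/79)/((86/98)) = 4165/3397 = 1.23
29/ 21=1.38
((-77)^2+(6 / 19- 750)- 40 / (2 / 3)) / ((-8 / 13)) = -1264471 / 152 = -8318.89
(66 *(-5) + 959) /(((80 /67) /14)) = 295001 /40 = 7375.02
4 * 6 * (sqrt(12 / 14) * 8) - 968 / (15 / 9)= -2904 / 5 + 192 * sqrt(42) / 7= -403.04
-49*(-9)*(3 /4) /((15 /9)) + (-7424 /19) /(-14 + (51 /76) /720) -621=-2015362893 /5106860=-394.64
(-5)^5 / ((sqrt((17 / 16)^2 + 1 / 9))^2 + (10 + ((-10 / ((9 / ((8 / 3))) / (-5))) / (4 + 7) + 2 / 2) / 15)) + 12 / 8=-7089007659 / 25994894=-272.71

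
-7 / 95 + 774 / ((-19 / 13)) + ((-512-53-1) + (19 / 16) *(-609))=-1818.84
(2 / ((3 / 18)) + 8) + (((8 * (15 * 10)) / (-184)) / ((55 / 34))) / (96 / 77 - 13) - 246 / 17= 415598 / 70771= 5.87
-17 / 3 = -5.67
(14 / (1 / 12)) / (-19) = -168 / 19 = -8.84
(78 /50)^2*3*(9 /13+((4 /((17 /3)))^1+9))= 806598 /10625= 75.92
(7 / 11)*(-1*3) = -21 / 11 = -1.91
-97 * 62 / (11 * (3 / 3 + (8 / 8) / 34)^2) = -6952184 / 13475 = -515.93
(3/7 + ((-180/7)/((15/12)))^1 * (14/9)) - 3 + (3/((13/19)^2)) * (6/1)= 4588/1183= 3.88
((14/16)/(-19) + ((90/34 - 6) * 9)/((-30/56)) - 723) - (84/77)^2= -1044151939/1563320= -667.91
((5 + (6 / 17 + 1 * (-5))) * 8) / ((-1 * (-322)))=24 / 2737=0.01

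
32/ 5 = 6.40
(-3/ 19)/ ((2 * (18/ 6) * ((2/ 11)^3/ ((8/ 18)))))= -1331/ 684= -1.95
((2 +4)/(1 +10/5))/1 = 2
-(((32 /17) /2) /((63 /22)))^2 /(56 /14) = -30976 /1147041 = -0.03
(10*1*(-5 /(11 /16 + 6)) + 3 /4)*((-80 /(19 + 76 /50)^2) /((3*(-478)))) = -17993750 /20190062511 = -0.00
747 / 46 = 16.24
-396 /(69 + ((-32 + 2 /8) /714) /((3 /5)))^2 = -2642782464 /31705233659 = -0.08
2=2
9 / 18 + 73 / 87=233 / 174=1.34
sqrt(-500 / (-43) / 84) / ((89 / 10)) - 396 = -395.96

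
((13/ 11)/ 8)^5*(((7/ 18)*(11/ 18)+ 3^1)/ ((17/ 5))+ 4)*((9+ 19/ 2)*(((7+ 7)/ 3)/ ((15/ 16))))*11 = 2623089622699/ 7432024596480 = 0.35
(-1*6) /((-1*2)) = 3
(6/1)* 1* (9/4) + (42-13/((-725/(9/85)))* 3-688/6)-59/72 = -266133103/4437000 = -59.98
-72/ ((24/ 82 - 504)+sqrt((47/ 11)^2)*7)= 32472/ 213683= 0.15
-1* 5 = -5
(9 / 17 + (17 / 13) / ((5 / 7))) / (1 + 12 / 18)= 7824 / 5525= 1.42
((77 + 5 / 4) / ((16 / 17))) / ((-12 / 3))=-5321 / 256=-20.79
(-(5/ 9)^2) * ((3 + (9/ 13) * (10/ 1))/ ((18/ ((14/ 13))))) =-7525/ 41067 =-0.18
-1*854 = -854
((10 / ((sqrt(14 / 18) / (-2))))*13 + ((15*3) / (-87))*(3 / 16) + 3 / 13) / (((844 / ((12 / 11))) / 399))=965979 / 14000272 - 133380*sqrt(7) / 2321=-151.97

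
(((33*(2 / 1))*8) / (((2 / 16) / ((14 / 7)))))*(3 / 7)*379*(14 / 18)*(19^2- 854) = -526161152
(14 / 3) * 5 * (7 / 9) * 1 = 490 / 27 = 18.15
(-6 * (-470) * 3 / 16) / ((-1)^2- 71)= -423 / 56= -7.55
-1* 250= -250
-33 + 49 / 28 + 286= 1019 / 4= 254.75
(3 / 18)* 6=1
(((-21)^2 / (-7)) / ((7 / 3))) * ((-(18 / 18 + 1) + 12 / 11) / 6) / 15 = 0.27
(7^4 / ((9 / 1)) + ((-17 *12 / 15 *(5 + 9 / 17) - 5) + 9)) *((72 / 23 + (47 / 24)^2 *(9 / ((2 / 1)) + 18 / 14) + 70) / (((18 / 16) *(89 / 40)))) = 17288112335 / 2321298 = 7447.61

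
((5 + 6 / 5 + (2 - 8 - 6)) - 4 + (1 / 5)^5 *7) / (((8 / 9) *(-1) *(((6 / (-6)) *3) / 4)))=-45927 / 3125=-14.70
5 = 5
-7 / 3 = -2.33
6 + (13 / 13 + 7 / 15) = 112 / 15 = 7.47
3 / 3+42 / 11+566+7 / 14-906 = -7363 / 22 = -334.68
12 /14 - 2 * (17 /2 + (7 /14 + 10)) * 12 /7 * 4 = -259.71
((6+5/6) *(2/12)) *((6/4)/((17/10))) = 205/204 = 1.00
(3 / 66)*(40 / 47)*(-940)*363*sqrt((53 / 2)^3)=-174900*sqrt(106)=-1800705.71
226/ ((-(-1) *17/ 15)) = 199.41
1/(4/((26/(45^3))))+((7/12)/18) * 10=118151/364500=0.32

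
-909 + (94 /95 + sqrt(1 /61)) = -86261 /95 + sqrt(61) /61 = -907.88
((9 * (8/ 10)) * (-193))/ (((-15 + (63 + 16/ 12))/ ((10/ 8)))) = -5211/ 148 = -35.21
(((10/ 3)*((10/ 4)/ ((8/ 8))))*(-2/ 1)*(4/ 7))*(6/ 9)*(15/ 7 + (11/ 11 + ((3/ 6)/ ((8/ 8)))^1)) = -3400/ 147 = -23.13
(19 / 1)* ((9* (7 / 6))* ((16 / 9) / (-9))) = -1064 / 27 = -39.41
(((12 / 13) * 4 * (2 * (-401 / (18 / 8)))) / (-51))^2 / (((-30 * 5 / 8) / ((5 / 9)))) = -10538254336 / 534076335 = -19.73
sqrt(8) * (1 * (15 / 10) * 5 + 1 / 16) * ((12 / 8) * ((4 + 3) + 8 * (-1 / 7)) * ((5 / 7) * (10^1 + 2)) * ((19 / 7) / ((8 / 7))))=4241655 * sqrt(2) / 1568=3825.64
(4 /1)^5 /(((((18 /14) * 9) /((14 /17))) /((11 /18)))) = 551936 /12393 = 44.54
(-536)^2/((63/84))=1149184/3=383061.33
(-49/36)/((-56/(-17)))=-119/288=-0.41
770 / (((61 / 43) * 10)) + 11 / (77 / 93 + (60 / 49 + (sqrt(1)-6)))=41415605 / 819352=50.55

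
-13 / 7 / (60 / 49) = -91 / 60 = -1.52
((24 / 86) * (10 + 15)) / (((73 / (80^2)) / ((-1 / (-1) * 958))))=1839360000 / 3139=585970.05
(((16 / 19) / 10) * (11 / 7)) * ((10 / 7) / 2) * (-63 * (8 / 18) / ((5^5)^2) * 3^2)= -3168 / 1298828125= -0.00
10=10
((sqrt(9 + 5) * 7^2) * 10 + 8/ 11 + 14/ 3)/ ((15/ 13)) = 2314/ 495 + 1274 * sqrt(14)/ 3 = 1593.63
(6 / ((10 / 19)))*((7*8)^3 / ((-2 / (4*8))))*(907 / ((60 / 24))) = -11621339627.52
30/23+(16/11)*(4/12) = 1358/759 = 1.79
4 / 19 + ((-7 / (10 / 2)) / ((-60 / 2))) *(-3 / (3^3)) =5267 / 25650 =0.21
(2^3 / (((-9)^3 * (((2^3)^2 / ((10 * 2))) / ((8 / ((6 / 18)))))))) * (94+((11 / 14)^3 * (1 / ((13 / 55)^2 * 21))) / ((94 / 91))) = -4748098255 / 611114868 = -7.77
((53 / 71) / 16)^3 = 148877 / 1466003456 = 0.00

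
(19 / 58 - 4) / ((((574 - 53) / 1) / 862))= -6.08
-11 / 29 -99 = -2882 / 29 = -99.38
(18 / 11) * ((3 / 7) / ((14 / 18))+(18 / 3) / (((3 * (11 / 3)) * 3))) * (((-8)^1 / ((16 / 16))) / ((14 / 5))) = -142200 / 41503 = -3.43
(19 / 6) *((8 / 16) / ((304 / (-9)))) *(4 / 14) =-3 / 224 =-0.01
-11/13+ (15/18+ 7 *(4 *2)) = 4367/78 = 55.99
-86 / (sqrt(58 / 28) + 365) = -439460 / 1865121 + 86*sqrt(406) / 1865121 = -0.23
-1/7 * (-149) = 149/7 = 21.29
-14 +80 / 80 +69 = 56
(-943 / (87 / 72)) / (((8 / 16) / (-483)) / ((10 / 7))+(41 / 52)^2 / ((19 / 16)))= -100286465760 / 67180501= -1492.79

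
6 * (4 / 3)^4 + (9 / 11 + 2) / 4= 23365 / 1188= 19.67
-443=-443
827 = 827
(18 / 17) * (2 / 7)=36 / 119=0.30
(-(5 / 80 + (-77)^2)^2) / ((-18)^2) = -8999368225 / 82944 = -108499.33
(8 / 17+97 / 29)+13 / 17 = 4.58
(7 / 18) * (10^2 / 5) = 70 / 9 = 7.78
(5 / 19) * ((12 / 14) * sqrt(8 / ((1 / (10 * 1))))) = 120 * sqrt(5) / 133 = 2.02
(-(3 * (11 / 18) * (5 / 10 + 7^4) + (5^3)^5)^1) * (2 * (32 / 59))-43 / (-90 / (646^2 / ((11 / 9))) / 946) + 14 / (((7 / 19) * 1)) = -9720100977914 / 295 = -32949494840.39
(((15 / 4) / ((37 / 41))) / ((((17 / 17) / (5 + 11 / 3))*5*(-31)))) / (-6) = 0.04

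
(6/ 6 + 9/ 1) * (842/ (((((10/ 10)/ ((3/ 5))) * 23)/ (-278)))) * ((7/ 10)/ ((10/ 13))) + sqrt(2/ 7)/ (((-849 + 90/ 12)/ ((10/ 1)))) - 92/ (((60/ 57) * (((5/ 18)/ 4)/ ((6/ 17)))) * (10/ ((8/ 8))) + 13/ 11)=-1173627823062/ 21109975 - 20 * sqrt(14)/ 11781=-55595.90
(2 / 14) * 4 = 4 / 7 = 0.57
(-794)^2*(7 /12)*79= 87157777 /3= 29052592.33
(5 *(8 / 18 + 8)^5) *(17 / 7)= 215519656960 / 413343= 521406.33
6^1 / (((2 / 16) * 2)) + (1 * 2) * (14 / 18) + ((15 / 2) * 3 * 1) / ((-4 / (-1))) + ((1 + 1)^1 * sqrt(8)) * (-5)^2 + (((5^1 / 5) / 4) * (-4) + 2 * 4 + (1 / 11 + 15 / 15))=180.69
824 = 824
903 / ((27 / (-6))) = -200.67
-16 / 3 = -5.33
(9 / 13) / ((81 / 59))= 59 / 117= 0.50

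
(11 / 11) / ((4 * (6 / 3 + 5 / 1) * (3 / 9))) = 3 / 28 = 0.11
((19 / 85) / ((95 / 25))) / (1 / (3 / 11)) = 3 / 187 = 0.02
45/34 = 1.32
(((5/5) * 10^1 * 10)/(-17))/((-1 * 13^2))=100/2873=0.03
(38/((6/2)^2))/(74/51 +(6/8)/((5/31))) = 12920/18669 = 0.69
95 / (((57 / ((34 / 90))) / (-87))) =-493 / 9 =-54.78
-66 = -66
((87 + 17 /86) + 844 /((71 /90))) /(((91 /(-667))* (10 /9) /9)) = -381700160703 /5556460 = -68694.85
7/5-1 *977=-4878/5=-975.60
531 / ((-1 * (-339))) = 177 / 113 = 1.57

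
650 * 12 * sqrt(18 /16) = 5850 * sqrt(2) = 8273.15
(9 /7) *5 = 45 /7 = 6.43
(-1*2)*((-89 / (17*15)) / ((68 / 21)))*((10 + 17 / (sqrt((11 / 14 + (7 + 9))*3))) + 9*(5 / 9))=623*sqrt(9870) / 119850 + 1869 / 578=3.75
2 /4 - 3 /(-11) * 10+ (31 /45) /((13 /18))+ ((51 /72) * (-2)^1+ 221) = 1919899 /8580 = 223.76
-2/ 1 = -2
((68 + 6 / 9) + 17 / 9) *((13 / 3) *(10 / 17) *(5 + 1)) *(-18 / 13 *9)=-228600 / 17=-13447.06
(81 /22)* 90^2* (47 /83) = 15418350 /913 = 16887.57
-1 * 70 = -70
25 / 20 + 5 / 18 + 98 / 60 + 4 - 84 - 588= -119671 / 180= -664.84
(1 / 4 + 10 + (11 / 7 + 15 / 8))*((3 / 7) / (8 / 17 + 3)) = 663 / 392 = 1.69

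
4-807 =-803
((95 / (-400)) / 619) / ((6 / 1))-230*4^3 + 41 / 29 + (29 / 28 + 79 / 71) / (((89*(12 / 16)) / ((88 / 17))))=-31788140804118437 / 2159752305760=-14718.42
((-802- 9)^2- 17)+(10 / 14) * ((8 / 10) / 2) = 4603930 / 7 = 657704.29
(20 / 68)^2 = 25 / 289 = 0.09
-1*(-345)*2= 690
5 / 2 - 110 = -215 / 2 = -107.50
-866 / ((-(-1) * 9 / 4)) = -384.89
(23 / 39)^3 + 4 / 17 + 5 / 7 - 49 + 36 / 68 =-334001072 / 7058961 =-47.32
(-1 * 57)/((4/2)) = -57/2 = -28.50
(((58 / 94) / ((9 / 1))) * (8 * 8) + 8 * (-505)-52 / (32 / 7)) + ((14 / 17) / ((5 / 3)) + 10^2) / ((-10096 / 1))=-91816674976 / 22687605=-4047.00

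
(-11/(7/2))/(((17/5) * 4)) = -55/238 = -0.23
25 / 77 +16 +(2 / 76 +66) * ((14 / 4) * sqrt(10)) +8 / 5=6901 / 385 +17563 * sqrt(10) / 76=748.70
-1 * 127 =-127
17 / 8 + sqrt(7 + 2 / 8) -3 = -7 / 8 + sqrt(29) / 2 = 1.82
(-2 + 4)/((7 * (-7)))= -2/49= -0.04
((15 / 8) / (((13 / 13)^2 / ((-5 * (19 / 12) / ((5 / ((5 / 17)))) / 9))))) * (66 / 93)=-0.07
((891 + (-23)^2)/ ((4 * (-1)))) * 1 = -355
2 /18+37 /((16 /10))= 23.24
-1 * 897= -897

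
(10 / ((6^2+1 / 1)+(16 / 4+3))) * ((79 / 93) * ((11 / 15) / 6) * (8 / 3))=158 / 2511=0.06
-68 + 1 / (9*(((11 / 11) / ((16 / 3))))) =-1820 / 27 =-67.41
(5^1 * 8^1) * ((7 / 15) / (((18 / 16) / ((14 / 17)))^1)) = 6272 / 459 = 13.66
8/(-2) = -4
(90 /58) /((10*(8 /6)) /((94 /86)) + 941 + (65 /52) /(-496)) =12588480 /7732875491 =0.00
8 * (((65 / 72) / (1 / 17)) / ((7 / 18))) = 2210 / 7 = 315.71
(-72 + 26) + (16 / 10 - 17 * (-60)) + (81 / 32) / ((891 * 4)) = 6868229 / 7040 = 975.60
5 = 5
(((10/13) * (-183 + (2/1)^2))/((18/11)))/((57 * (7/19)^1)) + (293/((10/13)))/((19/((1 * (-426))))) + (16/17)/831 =-9391351202216/1099151235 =-8544.18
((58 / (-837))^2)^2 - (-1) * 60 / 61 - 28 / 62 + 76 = 2291262380646238 / 29938612349421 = 76.53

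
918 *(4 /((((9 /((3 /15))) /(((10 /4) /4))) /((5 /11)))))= 255 /11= 23.18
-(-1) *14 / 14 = 1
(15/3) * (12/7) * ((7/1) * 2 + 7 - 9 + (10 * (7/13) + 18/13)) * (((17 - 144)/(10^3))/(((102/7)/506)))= -3919982/5525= -709.50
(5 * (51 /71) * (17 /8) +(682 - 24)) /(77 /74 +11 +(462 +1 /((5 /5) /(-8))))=1.43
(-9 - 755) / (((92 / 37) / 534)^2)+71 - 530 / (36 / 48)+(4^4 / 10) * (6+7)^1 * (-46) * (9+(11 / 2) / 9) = -842343610064 / 23805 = -35385154.80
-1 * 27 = -27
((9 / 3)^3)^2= 729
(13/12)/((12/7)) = 0.63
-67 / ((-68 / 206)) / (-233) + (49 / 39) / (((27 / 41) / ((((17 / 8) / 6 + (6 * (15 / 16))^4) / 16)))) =97214284093411 / 820038795264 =118.55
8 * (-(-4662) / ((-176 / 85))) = -198135 / 11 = -18012.27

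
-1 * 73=-73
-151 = -151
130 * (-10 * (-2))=2600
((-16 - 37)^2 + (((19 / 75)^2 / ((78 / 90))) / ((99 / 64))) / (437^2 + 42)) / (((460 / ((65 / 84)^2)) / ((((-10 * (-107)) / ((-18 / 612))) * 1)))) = -6123447285226619413 / 46033207854480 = -133022.39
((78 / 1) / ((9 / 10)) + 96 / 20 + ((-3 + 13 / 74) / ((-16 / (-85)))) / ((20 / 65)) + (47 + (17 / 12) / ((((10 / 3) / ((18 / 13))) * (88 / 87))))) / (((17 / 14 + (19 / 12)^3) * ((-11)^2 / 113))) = 1305876833289 / 80283739822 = 16.27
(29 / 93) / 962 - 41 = -3668077 / 89466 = -41.00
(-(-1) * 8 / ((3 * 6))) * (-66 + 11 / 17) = -4444 / 153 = -29.05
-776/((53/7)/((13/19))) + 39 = -31343/1007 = -31.13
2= 2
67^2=4489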